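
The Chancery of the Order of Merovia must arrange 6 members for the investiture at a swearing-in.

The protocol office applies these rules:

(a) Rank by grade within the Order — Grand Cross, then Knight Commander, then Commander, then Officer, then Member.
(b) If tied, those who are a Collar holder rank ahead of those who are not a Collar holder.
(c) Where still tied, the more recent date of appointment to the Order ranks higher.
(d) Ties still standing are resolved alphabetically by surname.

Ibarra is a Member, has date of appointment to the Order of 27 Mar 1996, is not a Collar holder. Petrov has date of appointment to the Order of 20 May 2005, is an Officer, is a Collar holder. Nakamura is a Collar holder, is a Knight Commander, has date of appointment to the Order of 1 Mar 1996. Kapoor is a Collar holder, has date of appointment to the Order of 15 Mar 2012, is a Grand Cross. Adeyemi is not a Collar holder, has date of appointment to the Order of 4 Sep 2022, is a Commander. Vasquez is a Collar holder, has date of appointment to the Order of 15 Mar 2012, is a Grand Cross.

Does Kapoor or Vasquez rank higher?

By grade within the Order: Kapoor and Vasquez (Grand Cross); then Nakamura (Knight Commander); then Adeyemi (Commander); then Petrov (Officer); then Ibarra (Member).
Kapoor and Vasquez are each a Collar holder, so the next rule applies.
Kapoor and Vasquez both have date of appointment to the Order 15 Mar 2012, so the next rule applies.
Among Kapoor and Vasquez, alphabetically by surname: Kapoor before Vasquez.
So Kapoor takes precedence.

Kapoor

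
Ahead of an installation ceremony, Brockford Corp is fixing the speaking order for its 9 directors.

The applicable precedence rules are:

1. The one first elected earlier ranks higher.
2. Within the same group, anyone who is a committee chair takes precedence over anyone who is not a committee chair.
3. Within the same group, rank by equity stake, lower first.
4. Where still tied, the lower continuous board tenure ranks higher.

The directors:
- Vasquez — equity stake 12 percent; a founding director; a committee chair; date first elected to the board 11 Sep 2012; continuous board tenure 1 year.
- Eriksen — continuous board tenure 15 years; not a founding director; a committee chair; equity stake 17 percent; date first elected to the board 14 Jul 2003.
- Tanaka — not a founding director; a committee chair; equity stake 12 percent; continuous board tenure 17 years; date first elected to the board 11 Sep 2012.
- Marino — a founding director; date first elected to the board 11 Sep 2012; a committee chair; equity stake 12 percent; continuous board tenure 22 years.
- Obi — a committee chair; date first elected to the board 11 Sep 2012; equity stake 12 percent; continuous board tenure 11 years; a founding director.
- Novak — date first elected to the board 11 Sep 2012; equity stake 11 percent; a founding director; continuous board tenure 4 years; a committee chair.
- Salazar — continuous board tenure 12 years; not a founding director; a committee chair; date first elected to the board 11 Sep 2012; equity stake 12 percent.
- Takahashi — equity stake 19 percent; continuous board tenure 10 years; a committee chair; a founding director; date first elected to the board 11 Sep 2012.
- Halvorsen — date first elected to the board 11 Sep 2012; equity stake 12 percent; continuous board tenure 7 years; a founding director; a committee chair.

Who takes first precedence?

Eriksen

By date first elected to the board (earlier first): Eriksen (14 Jul 2003); then Novak, Vasquez, Halvorsen, Obi, Salazar, Tanaka, Marino and Takahashi (each 11 Sep 2012).
Novak, Vasquez, Halvorsen, Obi, Salazar, Tanaka, Marino and Takahashi are each a committee chair, so the next rule applies.
Among Novak, Vasquez, Halvorsen, Obi, Salazar, Tanaka, Marino and Takahashi, by equity stake (lower first): Novak (11 percent) before Vasquez, Halvorsen, Obi, Salazar, Tanaka and Marino (12 percent) before Takahashi (19 percent).
Among Vasquez, Halvorsen, Obi, Salazar, Tanaka and Marino, by continuous board tenure (lower first): Vasquez (1 year) before Halvorsen (7 years) before Obi (11 years) before Salazar (12 years) before Tanaka (17 years) before Marino (22 years).
Order: Eriksen, Novak, Vasquez, Halvorsen, Obi, Salazar, Tanaka, Marino, Takahashi.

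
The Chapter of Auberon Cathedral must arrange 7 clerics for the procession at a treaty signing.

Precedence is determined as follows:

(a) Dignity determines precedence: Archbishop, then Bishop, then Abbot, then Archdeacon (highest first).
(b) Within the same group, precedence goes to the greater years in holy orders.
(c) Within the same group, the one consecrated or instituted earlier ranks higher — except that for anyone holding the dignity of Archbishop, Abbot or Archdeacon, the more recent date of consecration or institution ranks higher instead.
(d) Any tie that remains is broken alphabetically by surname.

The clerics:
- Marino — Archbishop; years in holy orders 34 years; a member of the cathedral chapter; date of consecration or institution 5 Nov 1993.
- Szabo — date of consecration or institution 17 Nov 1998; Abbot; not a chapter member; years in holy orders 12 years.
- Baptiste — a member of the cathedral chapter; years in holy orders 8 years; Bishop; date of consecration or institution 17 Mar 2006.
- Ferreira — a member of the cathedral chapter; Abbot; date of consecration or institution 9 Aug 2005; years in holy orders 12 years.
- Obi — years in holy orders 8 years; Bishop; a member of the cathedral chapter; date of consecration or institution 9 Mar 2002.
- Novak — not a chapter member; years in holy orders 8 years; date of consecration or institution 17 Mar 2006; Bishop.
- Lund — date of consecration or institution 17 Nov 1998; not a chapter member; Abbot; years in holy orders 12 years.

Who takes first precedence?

Marino

By dignity: Marino (Archbishop); then Obi, Baptiste and Novak (Bishop); then Ferreira, Lund and Szabo (Abbot).
Obi, Baptiste and Novak all have years in holy orders 8 years, so the next rule applies.
Among Obi, Baptiste and Novak, by date of consecration or institution (earlier first): Obi (9 Mar 2002) before Baptiste and Novak (17 Mar 2006).
Among Baptiste and Novak, alphabetically by surname: Baptiste before Novak.
Ferreira, Lund and Szabo all have years in holy orders 12 years, so the next rule applies.
Among Ferreira, Lund and Szabo, by date of consecration or institution (later first) (reversed rule for this group): Ferreira (9 Aug 2005) before Lund and Szabo (17 Nov 1998).
Among Lund and Szabo, alphabetically by surname: Lund before Szabo.
Order: Marino, Obi, Baptiste, Novak, Ferreira, Lund, Szabo.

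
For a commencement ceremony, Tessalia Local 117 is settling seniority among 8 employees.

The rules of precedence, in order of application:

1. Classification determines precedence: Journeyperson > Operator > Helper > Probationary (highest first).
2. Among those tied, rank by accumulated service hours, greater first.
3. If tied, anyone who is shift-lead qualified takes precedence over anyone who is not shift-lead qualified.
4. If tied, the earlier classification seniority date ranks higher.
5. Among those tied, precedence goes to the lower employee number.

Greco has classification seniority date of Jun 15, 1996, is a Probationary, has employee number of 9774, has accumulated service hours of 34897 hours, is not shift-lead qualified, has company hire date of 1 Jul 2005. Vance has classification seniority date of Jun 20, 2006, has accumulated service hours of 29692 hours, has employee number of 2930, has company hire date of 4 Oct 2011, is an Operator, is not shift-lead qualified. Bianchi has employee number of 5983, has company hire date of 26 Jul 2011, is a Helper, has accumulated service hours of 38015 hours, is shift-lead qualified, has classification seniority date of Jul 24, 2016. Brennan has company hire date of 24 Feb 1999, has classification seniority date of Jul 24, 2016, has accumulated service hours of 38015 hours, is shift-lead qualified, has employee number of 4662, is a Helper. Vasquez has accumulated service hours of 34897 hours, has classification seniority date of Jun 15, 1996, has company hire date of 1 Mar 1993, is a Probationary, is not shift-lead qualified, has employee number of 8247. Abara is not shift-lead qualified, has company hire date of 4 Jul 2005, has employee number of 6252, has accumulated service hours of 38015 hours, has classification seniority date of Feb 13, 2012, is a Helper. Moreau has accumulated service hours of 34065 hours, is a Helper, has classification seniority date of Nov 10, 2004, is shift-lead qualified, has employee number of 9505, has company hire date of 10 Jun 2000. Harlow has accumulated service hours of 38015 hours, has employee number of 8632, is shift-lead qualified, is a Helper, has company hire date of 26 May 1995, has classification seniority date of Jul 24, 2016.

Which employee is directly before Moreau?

By classification: Vance (Operator); then Brennan, Bianchi, Harlow, Abara and Moreau (Helper); then Vasquez and Greco (Probationary).
Among Brennan, Bianchi, Harlow, Abara and Moreau, by accumulated service hours (higher first): Brennan, Bianchi, Harlow and Abara (38015 hours) before Moreau (34065 hours).
Among Brennan, Bianchi, Harlow and Abara, shift-lead qualified before not shift-lead qualified: Brennan, Bianchi and Harlow (shift-lead qualified) before Abara (not shift-lead qualified).
Brennan, Bianchi and Harlow all have classification seniority date Jul 24, 2016, so the next rule applies.
Among Brennan, Bianchi and Harlow, by employee number (lower first): Brennan (4662) before Bianchi (5983) before Harlow (8632).
Vasquez and Greco both have accumulated service hours 34897 hours, so the next rule applies.
Vasquez and Greco are each not shift-lead qualified, so the next rule applies.
Vasquez and Greco both have classification seniority date Jun 15, 1996, so the next rule applies.
Among Vasquez and Greco, by employee number (lower first): Vasquez (8247) before Greco (9774).
Order: Vance, Brennan, Bianchi, Harlow, Abara, Moreau, Vasquez, Greco.

Abara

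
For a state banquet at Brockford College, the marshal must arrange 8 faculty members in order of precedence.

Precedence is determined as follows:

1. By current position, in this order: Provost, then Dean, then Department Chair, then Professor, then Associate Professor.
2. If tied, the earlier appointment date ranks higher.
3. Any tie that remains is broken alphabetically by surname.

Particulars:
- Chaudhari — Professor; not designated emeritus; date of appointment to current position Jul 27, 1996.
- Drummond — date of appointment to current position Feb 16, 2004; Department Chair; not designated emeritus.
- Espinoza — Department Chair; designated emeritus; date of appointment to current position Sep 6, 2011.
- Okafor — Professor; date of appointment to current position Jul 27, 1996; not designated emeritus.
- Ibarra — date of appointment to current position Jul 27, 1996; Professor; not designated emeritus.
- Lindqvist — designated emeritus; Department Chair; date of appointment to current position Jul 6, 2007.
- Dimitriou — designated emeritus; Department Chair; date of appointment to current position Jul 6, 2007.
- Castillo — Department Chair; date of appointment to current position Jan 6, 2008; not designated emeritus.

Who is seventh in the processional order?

By current position: Drummond, Dimitriou, Lindqvist, Castillo and Espinoza (Department Chair); then Chaudhari, Ibarra and Okafor (Professor).
Among Drummond, Dimitriou, Lindqvist, Castillo and Espinoza, by date of appointment to current position (earlier first): Drummond (Feb 16, 2004) before Dimitriou and Lindqvist (Jul 6, 2007) before Castillo (Jan 6, 2008) before Espinoza (Sep 6, 2011).
Among Dimitriou and Lindqvist, alphabetically by surname: Dimitriou before Lindqvist.
Chaudhari, Ibarra and Okafor all have date of appointment to current position Jul 27, 1996, so the next rule applies.
Among Chaudhari, Ibarra and Okafor, alphabetically by surname: Chaudhari before Ibarra before Okafor.
Order: Drummond, Dimitriou, Lindqvist, Castillo, Espinoza, Chaudhari, Ibarra, Okafor.

Ibarra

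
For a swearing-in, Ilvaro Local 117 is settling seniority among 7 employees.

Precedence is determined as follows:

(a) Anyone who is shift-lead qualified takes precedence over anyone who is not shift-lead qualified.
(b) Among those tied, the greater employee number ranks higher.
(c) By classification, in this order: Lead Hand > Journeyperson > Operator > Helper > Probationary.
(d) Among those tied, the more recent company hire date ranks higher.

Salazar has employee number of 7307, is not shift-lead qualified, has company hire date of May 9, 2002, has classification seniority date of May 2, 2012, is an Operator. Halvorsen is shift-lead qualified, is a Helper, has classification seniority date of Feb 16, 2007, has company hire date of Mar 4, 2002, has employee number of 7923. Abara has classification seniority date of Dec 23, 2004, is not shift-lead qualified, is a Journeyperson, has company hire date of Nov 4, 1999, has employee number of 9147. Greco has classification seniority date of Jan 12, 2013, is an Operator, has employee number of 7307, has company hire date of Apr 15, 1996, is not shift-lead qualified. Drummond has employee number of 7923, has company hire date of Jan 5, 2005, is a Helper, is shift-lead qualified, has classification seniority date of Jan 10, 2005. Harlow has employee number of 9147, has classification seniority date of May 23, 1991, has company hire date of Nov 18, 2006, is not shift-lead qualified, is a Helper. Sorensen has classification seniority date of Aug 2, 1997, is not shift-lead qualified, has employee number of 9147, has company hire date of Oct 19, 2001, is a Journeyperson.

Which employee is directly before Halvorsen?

Drummond

By the first rule: Drummond and Halvorsen (both shift-lead qualified); then Sorensen, Abara, Harlow, Salazar and Greco (each not shift-lead qualified).
Drummond and Halvorsen both have employee number 7923, so the next rule applies.
Drummond and Halvorsen are each Helper, so the next rule applies.
Among Drummond and Halvorsen, by company hire date (later first): Drummond (Jan 5, 2005) before Halvorsen (Mar 4, 2002).
Among Sorensen, Abara, Harlow, Salazar and Greco, by employee number (higher first): Sorensen, Abara and Harlow (9147) before Salazar and Greco (7307).
Among Sorensen, Abara and Harlow, by classification: Sorensen and Abara (Journeyperson) before Harlow (Helper).
Among Sorensen and Abara, by company hire date (later first): Sorensen (Oct 19, 2001) before Abara (Nov 4, 1999).
Salazar and Greco are each Operator, so the next rule applies.
Among Salazar and Greco, by company hire date (later first): Salazar (May 9, 2002) before Greco (Apr 15, 1996).
Order: Drummond, Halvorsen, Sorensen, Abara, Harlow, Salazar, Greco.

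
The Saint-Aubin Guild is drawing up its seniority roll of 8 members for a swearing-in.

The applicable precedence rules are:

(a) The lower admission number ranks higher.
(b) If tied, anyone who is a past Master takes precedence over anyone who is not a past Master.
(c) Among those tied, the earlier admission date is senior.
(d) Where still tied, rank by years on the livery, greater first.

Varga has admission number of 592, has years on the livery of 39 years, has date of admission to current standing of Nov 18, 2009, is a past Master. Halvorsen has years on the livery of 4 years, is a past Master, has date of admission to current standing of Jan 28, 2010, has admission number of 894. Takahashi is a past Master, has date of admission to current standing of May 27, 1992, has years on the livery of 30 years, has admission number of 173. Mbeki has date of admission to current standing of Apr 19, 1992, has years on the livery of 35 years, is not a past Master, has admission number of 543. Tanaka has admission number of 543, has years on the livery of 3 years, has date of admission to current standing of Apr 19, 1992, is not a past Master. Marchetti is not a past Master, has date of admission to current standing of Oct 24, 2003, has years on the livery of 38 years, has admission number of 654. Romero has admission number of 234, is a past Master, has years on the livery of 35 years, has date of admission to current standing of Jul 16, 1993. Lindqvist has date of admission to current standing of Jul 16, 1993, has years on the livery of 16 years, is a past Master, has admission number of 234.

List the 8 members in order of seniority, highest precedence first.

Takahashi, Romero, Lindqvist, Mbeki, Tanaka, Varga, Marchetti, Halvorsen

By admission number (lower first): Takahashi (173); then Romero and Lindqvist (both 234); then Mbeki and Tanaka (both 543); then Varga (592); then Marchetti (654); then Halvorsen (894).
Romero and Lindqvist are each a past Master, so the next rule applies.
Romero and Lindqvist both have date of admission to current standing Jul 16, 1993, so the next rule applies.
Among Romero and Lindqvist, by years on the livery (higher first): Romero (35 years) before Lindqvist (16 years).
Mbeki and Tanaka are each not a past Master, so the next rule applies.
Mbeki and Tanaka both have date of admission to current standing Apr 19, 1992, so the next rule applies.
Among Mbeki and Tanaka, by years on the livery (higher first): Mbeki (35 years) before Tanaka (3 years).
Full order: Takahashi, Romero, Lindqvist, Mbeki, Tanaka, Varga, Marchetti, Halvorsen.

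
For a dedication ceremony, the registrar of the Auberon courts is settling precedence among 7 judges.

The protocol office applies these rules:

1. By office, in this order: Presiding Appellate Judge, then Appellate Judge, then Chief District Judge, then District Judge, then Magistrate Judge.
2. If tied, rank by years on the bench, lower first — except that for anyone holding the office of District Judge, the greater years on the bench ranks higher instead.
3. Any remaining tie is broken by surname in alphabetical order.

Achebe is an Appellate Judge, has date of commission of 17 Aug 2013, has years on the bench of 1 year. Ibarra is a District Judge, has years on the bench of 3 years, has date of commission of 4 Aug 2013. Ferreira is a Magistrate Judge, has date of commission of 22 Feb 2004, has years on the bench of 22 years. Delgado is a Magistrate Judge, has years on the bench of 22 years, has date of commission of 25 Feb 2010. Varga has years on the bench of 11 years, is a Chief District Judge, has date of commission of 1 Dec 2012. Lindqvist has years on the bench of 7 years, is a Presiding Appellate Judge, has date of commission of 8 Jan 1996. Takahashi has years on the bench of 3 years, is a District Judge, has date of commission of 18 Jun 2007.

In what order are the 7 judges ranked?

By office: Lindqvist (Presiding Appellate Judge); then Achebe (Appellate Judge); then Varga (Chief District Judge); then Ibarra and Takahashi (District Judge); then Delgado and Ferreira (Magistrate Judge).
Ibarra and Takahashi both have years on the bench 3 years, so the next rule applies.
Among Ibarra and Takahashi, alphabetically by surname: Ibarra before Takahashi.
Delgado and Ferreira both have years on the bench 22 years, so the next rule applies.
Among Delgado and Ferreira, alphabetically by surname: Delgado before Ferreira.
Full order: Lindqvist, Achebe, Varga, Ibarra, Takahashi, Delgado, Ferreira.

Lindqvist, Achebe, Varga, Ibarra, Takahashi, Delgado, Ferreira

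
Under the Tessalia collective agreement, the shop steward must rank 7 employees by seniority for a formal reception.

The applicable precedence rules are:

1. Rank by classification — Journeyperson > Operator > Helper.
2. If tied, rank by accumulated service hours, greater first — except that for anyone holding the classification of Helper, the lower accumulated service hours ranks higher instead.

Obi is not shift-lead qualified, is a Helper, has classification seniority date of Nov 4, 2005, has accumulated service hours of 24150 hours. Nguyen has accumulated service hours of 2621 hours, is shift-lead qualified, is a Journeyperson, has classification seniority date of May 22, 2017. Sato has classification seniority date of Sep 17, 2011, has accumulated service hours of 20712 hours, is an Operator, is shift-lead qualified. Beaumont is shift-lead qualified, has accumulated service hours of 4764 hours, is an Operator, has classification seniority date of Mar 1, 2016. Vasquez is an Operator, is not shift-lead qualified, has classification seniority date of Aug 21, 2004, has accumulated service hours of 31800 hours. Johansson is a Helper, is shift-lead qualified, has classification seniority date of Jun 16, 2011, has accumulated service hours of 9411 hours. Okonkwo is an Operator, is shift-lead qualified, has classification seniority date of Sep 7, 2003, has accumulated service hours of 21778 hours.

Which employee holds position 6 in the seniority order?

By classification: Nguyen (Journeyperson); then Vasquez, Okonkwo, Sato and Beaumont (Operator); then Johansson and Obi (Helper).
Among Vasquez, Okonkwo, Sato and Beaumont, by accumulated service hours (higher first): Vasquez (31800 hours) before Okonkwo (21778 hours) before Sato (20712 hours) before Beaumont (4764 hours).
Among Johansson and Obi, by accumulated service hours (lower first) (reversed rule for this group): Johansson (9411 hours) before Obi (24150 hours).
Order: Nguyen, Vasquez, Okonkwo, Sato, Beaumont, Johansson, Obi.

Johansson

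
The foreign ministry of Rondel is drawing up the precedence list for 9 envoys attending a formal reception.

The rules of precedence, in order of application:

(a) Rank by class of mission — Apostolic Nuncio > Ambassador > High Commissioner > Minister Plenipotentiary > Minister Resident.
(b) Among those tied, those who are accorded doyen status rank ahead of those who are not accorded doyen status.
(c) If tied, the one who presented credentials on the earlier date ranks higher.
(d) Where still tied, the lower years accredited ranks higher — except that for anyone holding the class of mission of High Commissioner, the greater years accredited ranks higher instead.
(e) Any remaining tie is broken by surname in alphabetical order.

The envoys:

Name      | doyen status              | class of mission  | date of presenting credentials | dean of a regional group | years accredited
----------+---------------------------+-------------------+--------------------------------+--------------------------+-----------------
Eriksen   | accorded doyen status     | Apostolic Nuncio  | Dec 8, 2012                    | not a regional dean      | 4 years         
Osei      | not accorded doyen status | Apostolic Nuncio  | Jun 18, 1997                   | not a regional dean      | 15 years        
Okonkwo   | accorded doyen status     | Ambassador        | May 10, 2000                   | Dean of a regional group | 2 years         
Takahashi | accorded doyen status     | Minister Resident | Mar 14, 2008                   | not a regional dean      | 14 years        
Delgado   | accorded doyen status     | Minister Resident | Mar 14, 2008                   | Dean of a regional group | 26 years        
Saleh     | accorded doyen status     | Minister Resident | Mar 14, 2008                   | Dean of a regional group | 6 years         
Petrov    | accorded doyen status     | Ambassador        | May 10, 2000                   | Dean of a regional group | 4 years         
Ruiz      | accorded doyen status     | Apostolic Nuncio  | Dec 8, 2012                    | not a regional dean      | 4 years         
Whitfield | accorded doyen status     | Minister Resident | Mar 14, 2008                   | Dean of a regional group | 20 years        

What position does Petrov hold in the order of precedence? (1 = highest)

By class of mission: Eriksen, Ruiz and Osei (Apostolic Nuncio); then Okonkwo and Petrov (Ambassador); then Saleh, Takahashi, Whitfield and Delgado (Minister Resident).
Among Eriksen, Ruiz and Osei, accorded doyen status before not accorded doyen status: Eriksen and Ruiz (accorded doyen status) before Osei (not accorded doyen status).
Eriksen and Ruiz both have date of presenting credentials Dec 8, 2012, so the next rule applies.
Eriksen and Ruiz both have years accredited 4 years, so the next rule applies.
Among Eriksen and Ruiz, alphabetically by surname: Eriksen before Ruiz.
Okonkwo and Petrov are each accorded doyen status, so the next rule applies.
Okonkwo and Petrov both have date of presenting credentials May 10, 2000, so the next rule applies.
Among Okonkwo and Petrov, by years accredited (lower first): Okonkwo (2 years) before Petrov (4 years).
Saleh, Takahashi, Whitfield and Delgado are each accorded doyen status, so the next rule applies.
Saleh, Takahashi, Whitfield and Delgado all have date of presenting credentials Mar 14, 2008, so the next rule applies.
Among Saleh, Takahashi, Whitfield and Delgado, by years accredited (lower first): Saleh (6 years) before Takahashi (14 years) before Whitfield (20 years) before Delgado (26 years).
Order: Eriksen, Ruiz, Osei, Okonkwo, Petrov, Saleh, Takahashi, Whitfield, Delgado. So position 5.

5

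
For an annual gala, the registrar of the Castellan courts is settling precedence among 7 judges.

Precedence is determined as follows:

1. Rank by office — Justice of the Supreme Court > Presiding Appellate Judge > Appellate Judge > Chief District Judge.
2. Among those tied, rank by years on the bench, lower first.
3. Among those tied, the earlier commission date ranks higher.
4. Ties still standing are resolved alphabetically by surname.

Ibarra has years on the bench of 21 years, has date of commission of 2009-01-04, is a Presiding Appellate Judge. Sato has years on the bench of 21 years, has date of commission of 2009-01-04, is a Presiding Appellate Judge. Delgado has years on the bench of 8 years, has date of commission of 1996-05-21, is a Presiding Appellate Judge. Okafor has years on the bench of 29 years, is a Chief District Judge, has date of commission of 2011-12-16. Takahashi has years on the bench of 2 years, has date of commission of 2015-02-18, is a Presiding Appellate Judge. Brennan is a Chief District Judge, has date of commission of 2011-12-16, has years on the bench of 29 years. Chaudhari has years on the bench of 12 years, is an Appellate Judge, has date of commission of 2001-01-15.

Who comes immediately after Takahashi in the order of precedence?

Delgado

By office: Takahashi, Delgado, Ibarra and Sato (Presiding Appellate Judge); then Chaudhari (Appellate Judge); then Brennan and Okafor (Chief District Judge).
Among Takahashi, Delgado, Ibarra and Sato, by years on the bench (lower first): Takahashi (2 years) before Delgado (8 years) before Ibarra and Sato (21 years).
Ibarra and Sato both have date of commission 2009-01-04, so the next rule applies.
Among Ibarra and Sato, alphabetically by surname: Ibarra before Sato.
Brennan and Okafor both have years on the bench 29 years, so the next rule applies.
Brennan and Okafor both have date of commission 2011-12-16, so the next rule applies.
Among Brennan and Okafor, alphabetically by surname: Brennan before Okafor.
Order: Takahashi, Delgado, Ibarra, Sato, Chaudhari, Brennan, Okafor.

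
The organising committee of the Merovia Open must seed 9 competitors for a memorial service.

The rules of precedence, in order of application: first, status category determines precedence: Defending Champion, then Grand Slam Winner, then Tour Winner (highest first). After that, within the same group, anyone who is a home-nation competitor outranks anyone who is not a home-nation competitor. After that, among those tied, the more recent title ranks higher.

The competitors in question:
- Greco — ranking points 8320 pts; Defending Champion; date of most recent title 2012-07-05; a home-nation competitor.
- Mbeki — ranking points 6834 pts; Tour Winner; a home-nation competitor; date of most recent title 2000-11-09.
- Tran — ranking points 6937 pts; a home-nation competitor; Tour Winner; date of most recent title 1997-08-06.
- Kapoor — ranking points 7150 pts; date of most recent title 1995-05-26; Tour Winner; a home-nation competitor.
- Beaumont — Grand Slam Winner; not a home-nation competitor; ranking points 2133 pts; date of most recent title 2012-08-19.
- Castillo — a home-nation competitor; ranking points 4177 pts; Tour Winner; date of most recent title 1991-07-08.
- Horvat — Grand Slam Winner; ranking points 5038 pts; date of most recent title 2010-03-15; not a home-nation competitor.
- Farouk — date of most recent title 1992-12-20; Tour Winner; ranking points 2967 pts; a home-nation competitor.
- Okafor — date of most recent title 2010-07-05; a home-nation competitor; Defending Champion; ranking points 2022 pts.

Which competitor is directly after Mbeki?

By status category: Greco and Okafor (Defending Champion); then Beaumont and Horvat (Grand Slam Winner); then Mbeki, Tran, Kapoor, Farouk and Castillo (Tour Winner).
Greco and Okafor are each a home-nation competitor, so the next rule applies.
Among Greco and Okafor, by date of most recent title (later first): Greco (2012-07-05) before Okafor (2010-07-05).
Beaumont and Horvat are each not a home-nation competitor, so the next rule applies.
Among Beaumont and Horvat, by date of most recent title (later first): Beaumont (2012-08-19) before Horvat (2010-03-15).
Mbeki, Tran, Kapoor, Farouk and Castillo are each a home-nation competitor, so the next rule applies.
Among Mbeki, Tran, Kapoor, Farouk and Castillo, by date of most recent title (later first): Mbeki (2000-11-09) before Tran (1997-08-06) before Kapoor (1995-05-26) before Farouk (1992-12-20) before Castillo (1991-07-08).
Order: Greco, Okafor, Beaumont, Horvat, Mbeki, Tran, Kapoor, Farouk, Castillo.

Tran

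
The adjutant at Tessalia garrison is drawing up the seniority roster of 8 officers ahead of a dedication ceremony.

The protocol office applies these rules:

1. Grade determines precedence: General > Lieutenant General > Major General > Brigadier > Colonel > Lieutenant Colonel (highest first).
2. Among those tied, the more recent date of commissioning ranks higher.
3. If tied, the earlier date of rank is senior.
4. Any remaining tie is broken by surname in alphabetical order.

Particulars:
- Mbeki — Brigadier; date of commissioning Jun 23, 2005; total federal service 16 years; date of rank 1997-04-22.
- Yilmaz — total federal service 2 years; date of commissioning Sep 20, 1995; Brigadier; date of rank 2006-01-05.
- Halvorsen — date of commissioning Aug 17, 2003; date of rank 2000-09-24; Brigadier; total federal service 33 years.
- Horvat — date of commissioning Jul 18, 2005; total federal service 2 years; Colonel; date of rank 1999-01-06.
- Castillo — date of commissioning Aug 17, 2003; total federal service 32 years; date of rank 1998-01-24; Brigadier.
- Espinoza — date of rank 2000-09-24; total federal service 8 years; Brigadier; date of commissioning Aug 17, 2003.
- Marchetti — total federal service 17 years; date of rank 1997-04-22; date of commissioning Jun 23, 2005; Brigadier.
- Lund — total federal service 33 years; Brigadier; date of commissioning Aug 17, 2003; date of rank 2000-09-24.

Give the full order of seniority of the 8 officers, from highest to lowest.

By grade: Marchetti, Mbeki, Castillo, Espinoza, Halvorsen, Lund and Yilmaz (Brigadier); then Horvat (Colonel).
Among Marchetti, Mbeki, Castillo, Espinoza, Halvorsen, Lund and Yilmaz, by date of commissioning (later first): Marchetti and Mbeki (Jun 23, 2005) before Castillo, Espinoza, Halvorsen and Lund (Aug 17, 2003) before Yilmaz (Sep 20, 1995).
Marchetti and Mbeki both have date of rank 1997-04-22, so the next rule applies.
Among Marchetti and Mbeki, alphabetically by surname: Marchetti before Mbeki.
Among Castillo, Espinoza, Halvorsen and Lund, by date of rank (earlier first): Castillo (1998-01-24) before Espinoza, Halvorsen and Lund (2000-09-24).
Among Espinoza, Halvorsen and Lund, alphabetically by surname: Espinoza before Halvorsen before Lund.
Full order: Marchetti, Mbeki, Castillo, Espinoza, Halvorsen, Lund, Yilmaz, Horvat.

Marchetti, Mbeki, Castillo, Espinoza, Halvorsen, Lund, Yilmaz, Horvat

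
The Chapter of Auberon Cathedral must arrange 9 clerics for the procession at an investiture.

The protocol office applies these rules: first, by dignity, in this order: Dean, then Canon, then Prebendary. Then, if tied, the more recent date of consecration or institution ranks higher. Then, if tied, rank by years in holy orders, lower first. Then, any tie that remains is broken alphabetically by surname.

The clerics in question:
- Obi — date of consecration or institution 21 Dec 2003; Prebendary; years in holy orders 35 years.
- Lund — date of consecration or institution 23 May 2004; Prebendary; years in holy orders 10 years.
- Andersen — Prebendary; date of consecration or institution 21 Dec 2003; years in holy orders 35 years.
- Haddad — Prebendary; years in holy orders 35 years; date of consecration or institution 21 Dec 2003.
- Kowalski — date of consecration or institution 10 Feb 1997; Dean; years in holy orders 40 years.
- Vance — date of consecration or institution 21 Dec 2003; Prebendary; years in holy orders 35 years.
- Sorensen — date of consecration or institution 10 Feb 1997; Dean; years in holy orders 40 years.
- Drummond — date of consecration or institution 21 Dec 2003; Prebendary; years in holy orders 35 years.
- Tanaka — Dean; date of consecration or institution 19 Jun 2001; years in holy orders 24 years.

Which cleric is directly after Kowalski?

Sorensen

By dignity: Tanaka, Kowalski and Sorensen (Dean); then Lund, Andersen, Drummond, Haddad, Obi and Vance (Prebendary).
Among Tanaka, Kowalski and Sorensen, by date of consecration or institution (later first): Tanaka (19 Jun 2001) before Kowalski and Sorensen (10 Feb 1997).
Kowalski and Sorensen both have years in holy orders 40 years, so the next rule applies.
Among Kowalski and Sorensen, alphabetically by surname: Kowalski before Sorensen.
Among Lund, Andersen, Drummond, Haddad, Obi and Vance, by date of consecration or institution (later first): Lund (23 May 2004) before Andersen, Drummond, Haddad, Obi and Vance (21 Dec 2003).
Andersen, Drummond, Haddad, Obi and Vance all have years in holy orders 35 years, so the next rule applies.
Among Andersen, Drummond, Haddad, Obi and Vance, alphabetically by surname: Andersen before Drummond before Haddad before Obi before Vance.
Order: Tanaka, Kowalski, Sorensen, Lund, Andersen, Drummond, Haddad, Obi, Vance.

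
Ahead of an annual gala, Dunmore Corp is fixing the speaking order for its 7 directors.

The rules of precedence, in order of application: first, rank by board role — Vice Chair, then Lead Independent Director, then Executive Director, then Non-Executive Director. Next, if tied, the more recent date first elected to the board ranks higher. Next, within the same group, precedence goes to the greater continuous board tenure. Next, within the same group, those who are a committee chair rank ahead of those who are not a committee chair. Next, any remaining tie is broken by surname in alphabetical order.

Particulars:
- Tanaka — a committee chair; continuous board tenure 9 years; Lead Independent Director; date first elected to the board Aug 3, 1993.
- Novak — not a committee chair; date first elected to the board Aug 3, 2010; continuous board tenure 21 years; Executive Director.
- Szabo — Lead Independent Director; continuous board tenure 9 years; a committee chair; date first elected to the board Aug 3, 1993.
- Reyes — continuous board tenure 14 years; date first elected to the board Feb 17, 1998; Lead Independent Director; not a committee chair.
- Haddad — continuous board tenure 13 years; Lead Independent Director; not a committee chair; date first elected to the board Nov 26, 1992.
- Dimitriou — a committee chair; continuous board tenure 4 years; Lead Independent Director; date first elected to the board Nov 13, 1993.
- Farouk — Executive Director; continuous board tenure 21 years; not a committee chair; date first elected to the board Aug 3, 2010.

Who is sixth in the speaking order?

Farouk

By board role: Reyes, Dimitriou, Szabo, Tanaka and Haddad (Lead Independent Director); then Farouk and Novak (Executive Director).
Among Reyes, Dimitriou, Szabo, Tanaka and Haddad, by date first elected to the board (later first): Reyes (Feb 17, 1998) before Dimitriou (Nov 13, 1993) before Szabo and Tanaka (Aug 3, 1993) before Haddad (Nov 26, 1992).
Szabo and Tanaka both have continuous board tenure 9 years, so the next rule applies.
Szabo and Tanaka are each a committee chair, so the next rule applies.
Among Szabo and Tanaka, alphabetically by surname: Szabo before Tanaka.
Farouk and Novak both have date first elected to the board Aug 3, 2010, so the next rule applies.
Farouk and Novak both have continuous board tenure 21 years, so the next rule applies.
Farouk and Novak are each not a committee chair, so the next rule applies.
Among Farouk and Novak, alphabetically by surname: Farouk before Novak.
Order: Reyes, Dimitriou, Szabo, Tanaka, Haddad, Farouk, Novak.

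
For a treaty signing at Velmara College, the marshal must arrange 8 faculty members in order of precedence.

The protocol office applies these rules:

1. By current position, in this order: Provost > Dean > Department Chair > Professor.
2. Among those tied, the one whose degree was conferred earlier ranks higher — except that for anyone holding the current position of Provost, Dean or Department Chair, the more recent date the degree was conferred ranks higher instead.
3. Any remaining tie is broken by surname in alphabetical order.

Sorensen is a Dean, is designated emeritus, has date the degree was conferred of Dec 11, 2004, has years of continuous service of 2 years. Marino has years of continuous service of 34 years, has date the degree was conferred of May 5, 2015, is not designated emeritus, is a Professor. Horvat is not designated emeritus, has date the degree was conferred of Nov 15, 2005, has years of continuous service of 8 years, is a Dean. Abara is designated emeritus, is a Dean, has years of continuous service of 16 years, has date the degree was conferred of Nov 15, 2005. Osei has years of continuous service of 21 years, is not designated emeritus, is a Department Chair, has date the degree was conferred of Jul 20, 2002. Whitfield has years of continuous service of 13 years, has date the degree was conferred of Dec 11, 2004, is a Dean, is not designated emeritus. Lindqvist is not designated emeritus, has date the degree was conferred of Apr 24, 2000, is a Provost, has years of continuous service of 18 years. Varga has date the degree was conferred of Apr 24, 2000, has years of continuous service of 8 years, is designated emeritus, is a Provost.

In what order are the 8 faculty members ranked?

Lindqvist, Varga, Abara, Horvat, Sorensen, Whitfield, Osei, Marino

By current position: Lindqvist and Varga (Provost); then Abara, Horvat, Sorensen and Whitfield (Dean); then Osei (Department Chair); then Marino (Professor).
Lindqvist and Varga both have date the degree was conferred Apr 24, 2000, so the next rule applies.
Among Lindqvist and Varga, alphabetically by surname: Lindqvist before Varga.
Among Abara, Horvat, Sorensen and Whitfield, by date the degree was conferred (later first) (reversed rule for this group): Abara and Horvat (Nov 15, 2005) before Sorensen and Whitfield (Dec 11, 2004).
Among Abara and Horvat, alphabetically by surname: Abara before Horvat.
Among Sorensen and Whitfield, alphabetically by surname: Sorensen before Whitfield.
Full order: Lindqvist, Varga, Abara, Horvat, Sorensen, Whitfield, Osei, Marino.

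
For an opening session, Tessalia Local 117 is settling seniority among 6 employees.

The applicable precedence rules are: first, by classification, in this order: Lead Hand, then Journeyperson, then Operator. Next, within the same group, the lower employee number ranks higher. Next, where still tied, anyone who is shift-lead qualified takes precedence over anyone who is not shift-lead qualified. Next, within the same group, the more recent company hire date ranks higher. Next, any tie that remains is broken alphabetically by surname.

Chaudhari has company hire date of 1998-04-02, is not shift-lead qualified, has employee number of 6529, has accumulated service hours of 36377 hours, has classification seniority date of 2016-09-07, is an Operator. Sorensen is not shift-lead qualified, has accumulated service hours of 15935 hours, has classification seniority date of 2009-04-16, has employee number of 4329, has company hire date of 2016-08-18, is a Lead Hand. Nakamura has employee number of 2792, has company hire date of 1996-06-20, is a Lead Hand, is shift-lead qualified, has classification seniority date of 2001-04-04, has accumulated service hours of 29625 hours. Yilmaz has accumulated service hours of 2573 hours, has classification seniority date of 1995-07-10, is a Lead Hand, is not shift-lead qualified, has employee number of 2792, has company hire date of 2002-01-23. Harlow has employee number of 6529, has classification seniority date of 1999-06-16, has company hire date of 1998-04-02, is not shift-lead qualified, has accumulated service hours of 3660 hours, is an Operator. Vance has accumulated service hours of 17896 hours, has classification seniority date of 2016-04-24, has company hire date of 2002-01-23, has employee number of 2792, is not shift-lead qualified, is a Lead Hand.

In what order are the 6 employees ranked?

By classification: Nakamura, Vance, Yilmaz and Sorensen (Lead Hand); then Chaudhari and Harlow (Operator).
Among Nakamura, Vance, Yilmaz and Sorensen, by employee number (lower first): Nakamura, Vance and Yilmaz (2792) before Sorensen (4329).
Among Nakamura, Vance and Yilmaz, shift-lead qualified before not shift-lead qualified: Nakamura (shift-lead qualified) before Vance and Yilmaz (not shift-lead qualified).
Vance and Yilmaz both have company hire date 2002-01-23, so the next rule applies.
Among Vance and Yilmaz, alphabetically by surname: Vance before Yilmaz.
Chaudhari and Harlow both have employee number 6529, so the next rule applies.
Chaudhari and Harlow are each not shift-lead qualified, so the next rule applies.
Chaudhari and Harlow both have company hire date 1998-04-02, so the next rule applies.
Among Chaudhari and Harlow, alphabetically by surname: Chaudhari before Harlow.
Full order: Nakamura, Vance, Yilmaz, Sorensen, Chaudhari, Harlow.

Nakamura, Vance, Yilmaz, Sorensen, Chaudhari, Harlow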